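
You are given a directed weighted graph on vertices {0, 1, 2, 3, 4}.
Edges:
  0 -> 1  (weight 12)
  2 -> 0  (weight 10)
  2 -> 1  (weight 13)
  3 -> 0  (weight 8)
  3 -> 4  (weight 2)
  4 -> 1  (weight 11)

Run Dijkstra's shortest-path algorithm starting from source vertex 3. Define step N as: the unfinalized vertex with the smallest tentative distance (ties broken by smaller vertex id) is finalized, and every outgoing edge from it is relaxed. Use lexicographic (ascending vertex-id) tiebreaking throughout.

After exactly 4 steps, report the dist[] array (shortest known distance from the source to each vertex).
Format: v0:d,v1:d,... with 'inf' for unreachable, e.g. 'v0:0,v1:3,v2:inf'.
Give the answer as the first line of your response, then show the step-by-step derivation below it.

v0:8,v1:13,v2:inf,v3:0,v4:2

step 1: dist = v0:8,v1:inf,v2:inf,v3:0,v4:2
step 2: dist = v0:8,v1:13,v2:inf,v3:0,v4:2
step 3: dist = v0:8,v1:13,v2:inf,v3:0,v4:2
step 4: dist = v0:8,v1:13,v2:inf,v3:0,v4:2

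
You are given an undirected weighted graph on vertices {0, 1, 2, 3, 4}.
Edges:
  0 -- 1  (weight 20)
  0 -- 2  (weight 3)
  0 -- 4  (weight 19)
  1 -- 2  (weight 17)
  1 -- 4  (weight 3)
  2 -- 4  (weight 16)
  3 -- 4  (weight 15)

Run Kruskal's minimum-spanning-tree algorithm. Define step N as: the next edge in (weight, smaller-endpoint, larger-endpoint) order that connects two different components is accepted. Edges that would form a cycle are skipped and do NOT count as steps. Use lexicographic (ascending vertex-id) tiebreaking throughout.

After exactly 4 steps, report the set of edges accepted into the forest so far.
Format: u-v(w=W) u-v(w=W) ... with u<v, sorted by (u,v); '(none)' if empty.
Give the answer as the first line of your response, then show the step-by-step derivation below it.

0-2(w=3) 1-4(w=3) 2-4(w=16) 3-4(w=15)

step 1: add edge 0-2 (w=3); MST = {0-2(w=3)}
step 2: add edge 1-4 (w=3); MST = {0-2(w=3) 1-4(w=3)}
step 3: add edge 3-4 (w=15); MST = {0-2(w=3) 1-4(w=3) 3-4(w=15)}
step 4: add edge 2-4 (w=16); MST = {0-2(w=3) 1-4(w=3) 2-4(w=16) 3-4(w=15)}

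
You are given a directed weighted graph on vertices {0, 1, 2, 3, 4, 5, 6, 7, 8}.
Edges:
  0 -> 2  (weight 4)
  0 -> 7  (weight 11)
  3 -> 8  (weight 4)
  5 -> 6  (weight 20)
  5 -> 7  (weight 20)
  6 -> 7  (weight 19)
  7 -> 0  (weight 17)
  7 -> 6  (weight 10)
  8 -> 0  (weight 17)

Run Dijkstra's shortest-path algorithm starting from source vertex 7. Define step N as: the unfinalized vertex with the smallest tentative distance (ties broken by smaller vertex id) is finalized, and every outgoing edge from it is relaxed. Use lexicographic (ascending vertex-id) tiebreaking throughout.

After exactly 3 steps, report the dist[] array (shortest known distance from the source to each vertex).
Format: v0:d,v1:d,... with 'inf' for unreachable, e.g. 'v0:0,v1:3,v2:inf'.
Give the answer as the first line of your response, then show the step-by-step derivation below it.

v0:17,v1:inf,v2:21,v3:inf,v4:inf,v5:inf,v6:10,v7:0,v8:inf

step 1: dist = v0:17,v1:inf,v2:inf,v3:inf,v4:inf,v5:inf,v6:10,v7:0,v8:inf
step 2: dist = v0:17,v1:inf,v2:inf,v3:inf,v4:inf,v5:inf,v6:10,v7:0,v8:inf
step 3: dist = v0:17,v1:inf,v2:21,v3:inf,v4:inf,v5:inf,v6:10,v7:0,v8:inf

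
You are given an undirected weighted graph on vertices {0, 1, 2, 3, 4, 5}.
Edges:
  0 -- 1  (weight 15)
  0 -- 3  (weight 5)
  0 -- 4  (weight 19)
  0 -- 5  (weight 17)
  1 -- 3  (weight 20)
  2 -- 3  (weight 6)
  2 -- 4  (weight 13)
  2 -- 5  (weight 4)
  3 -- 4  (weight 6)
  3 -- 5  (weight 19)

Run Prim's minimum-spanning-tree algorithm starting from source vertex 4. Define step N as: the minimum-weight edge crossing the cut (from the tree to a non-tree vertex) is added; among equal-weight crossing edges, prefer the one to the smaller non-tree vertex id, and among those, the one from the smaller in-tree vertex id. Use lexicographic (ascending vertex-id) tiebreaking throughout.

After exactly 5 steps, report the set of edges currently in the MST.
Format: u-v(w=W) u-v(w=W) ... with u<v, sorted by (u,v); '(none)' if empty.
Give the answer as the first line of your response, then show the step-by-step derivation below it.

0-1(w=15) 0-3(w=5) 2-3(w=6) 2-5(w=4) 3-4(w=6)

step 1: add edge 3-4 (w=6); MST = {3-4(w=6)}
step 2: add edge 0-3 (w=5); MST = {0-3(w=5) 3-4(w=6)}
step 3: add edge 2-3 (w=6); MST = {0-3(w=5) 2-3(w=6) 3-4(w=6)}
step 4: add edge 2-5 (w=4); MST = {0-3(w=5) 2-3(w=6) 2-5(w=4) 3-4(w=6)}
step 5: add edge 0-1 (w=15); MST = {0-1(w=15) 0-3(w=5) 2-3(w=6) 2-5(w=4) 3-4(w=6)}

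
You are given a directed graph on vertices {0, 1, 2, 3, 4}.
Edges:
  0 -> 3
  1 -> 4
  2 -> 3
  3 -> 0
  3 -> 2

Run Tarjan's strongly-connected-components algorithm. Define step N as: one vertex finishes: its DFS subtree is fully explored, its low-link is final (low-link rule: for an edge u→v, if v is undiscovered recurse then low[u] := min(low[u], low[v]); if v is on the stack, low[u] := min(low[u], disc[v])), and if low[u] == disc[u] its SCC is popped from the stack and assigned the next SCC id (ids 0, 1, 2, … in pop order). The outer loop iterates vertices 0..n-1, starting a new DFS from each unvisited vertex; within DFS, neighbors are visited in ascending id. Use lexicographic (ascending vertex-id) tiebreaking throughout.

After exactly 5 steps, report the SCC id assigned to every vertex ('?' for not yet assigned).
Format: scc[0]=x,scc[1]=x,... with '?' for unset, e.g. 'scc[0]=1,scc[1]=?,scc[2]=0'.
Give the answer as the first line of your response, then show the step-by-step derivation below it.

scc[0]=0,scc[1]=2,scc[2]=0,scc[3]=0,scc[4]=1

step 1: low=(low[0]=0,low[1]=?,low[2]=1,low[3]=0,low[4]=?); scc=(scc[0]=?,scc[1]=?,scc[2]=?,scc[3]=?,scc[4]=?)
step 2: low=(low[0]=0,low[1]=?,low[2]=1,low[3]=0,low[4]=?); scc=(scc[0]=?,scc[1]=?,scc[2]=?,scc[3]=?,scc[4]=?)
step 3: low=(low[0]=0,low[1]=?,low[2]=1,low[3]=0,low[4]=?); scc=(scc[0]=0,scc[1]=?,scc[2]=0,scc[3]=0,scc[4]=?)
step 4: low=(low[0]=0,low[1]=3,low[2]=1,low[3]=0,low[4]=4); scc=(scc[0]=0,scc[1]=?,scc[2]=0,scc[3]=0,scc[4]=1)
step 5: low=(low[0]=0,low[1]=3,low[2]=1,low[3]=0,low[4]=4); scc=(scc[0]=0,scc[1]=2,scc[2]=0,scc[3]=0,scc[4]=1)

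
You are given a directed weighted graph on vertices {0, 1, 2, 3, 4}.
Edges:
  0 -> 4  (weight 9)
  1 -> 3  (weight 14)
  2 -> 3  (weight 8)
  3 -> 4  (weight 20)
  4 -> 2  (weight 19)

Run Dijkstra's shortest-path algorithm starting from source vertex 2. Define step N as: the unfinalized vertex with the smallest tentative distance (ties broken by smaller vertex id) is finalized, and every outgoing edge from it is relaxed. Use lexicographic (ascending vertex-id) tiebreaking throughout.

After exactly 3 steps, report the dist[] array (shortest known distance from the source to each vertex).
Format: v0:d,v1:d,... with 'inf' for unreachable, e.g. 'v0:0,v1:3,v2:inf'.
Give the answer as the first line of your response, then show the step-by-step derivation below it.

v0:inf,v1:inf,v2:0,v3:8,v4:28

step 1: dist = v0:inf,v1:inf,v2:0,v3:8,v4:inf
step 2: dist = v0:inf,v1:inf,v2:0,v3:8,v4:28
step 3: dist = v0:inf,v1:inf,v2:0,v3:8,v4:28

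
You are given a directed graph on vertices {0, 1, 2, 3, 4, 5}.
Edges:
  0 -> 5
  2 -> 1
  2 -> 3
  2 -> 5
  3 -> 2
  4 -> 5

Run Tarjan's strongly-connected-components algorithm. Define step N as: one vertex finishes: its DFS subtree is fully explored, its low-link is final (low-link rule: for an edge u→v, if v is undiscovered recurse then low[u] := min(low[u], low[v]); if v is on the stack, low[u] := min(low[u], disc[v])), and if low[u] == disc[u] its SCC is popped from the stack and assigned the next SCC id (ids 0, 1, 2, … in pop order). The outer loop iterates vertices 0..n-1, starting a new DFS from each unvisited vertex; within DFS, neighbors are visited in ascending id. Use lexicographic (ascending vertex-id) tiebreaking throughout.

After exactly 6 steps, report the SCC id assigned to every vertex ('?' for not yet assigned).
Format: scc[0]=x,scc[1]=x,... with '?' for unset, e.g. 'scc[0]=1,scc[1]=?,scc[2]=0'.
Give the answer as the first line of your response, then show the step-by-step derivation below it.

scc[0]=1,scc[1]=2,scc[2]=3,scc[3]=3,scc[4]=4,scc[5]=0

step 1: low=(low[0]=0,low[1]=?,low[2]=?,low[3]=?,low[4]=?,low[5]=1); scc=(scc[0]=?,scc[1]=?,scc[2]=?,scc[3]=?,scc[4]=?,scc[5]=0)
step 2: low=(low[0]=0,low[1]=?,low[2]=?,low[3]=?,low[4]=?,low[5]=1); scc=(scc[0]=1,scc[1]=?,scc[2]=?,scc[3]=?,scc[4]=?,scc[5]=0)
step 3: low=(low[0]=0,low[1]=2,low[2]=?,low[3]=?,low[4]=?,low[5]=1); scc=(scc[0]=1,scc[1]=2,scc[2]=?,scc[3]=?,scc[4]=?,scc[5]=0)
step 4: low=(low[0]=0,low[1]=2,low[2]=3,low[3]=3,low[4]=?,low[5]=1); scc=(scc[0]=1,scc[1]=2,scc[2]=?,scc[3]=?,scc[4]=?,scc[5]=0)
step 5: low=(low[0]=0,low[1]=2,low[2]=3,low[3]=3,low[4]=?,low[5]=1); scc=(scc[0]=1,scc[1]=2,scc[2]=3,scc[3]=3,scc[4]=?,scc[5]=0)
step 6: low=(low[0]=0,low[1]=2,low[2]=3,low[3]=3,low[4]=5,low[5]=1); scc=(scc[0]=1,scc[1]=2,scc[2]=3,scc[3]=3,scc[4]=4,scc[5]=0)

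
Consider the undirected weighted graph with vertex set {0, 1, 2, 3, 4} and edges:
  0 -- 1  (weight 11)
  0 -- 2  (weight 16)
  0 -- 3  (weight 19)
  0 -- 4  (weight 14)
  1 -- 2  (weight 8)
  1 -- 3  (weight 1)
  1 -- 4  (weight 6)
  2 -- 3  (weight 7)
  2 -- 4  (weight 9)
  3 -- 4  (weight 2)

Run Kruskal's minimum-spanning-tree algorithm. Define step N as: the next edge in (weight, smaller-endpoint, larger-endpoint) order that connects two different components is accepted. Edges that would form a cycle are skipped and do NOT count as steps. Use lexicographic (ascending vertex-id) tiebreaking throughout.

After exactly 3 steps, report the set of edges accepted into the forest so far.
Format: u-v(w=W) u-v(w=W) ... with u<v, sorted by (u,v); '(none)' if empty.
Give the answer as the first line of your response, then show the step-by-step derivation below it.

1-3(w=1) 2-3(w=7) 3-4(w=2)

step 1: add edge 1-3 (w=1); MST = {1-3(w=1)}
step 2: add edge 3-4 (w=2); MST = {1-3(w=1) 3-4(w=2)}
step 3: add edge 2-3 (w=7); MST = {1-3(w=1) 2-3(w=7) 3-4(w=2)}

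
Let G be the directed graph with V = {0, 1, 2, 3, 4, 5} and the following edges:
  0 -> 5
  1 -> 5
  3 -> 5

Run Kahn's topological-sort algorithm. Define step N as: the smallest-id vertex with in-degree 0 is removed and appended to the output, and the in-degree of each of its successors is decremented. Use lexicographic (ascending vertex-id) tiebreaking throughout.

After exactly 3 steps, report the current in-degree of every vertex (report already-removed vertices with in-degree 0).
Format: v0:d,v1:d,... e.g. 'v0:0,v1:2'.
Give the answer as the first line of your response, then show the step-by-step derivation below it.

v0:0,v1:0,v2:0,v3:0,v4:0,v5:1

step 1: output 0; order=[0]; indeg=(0,0,0,0,0,2)
step 2: output 1; order=[0,1]; indeg=(0,0,0,0,0,1)
step 3: output 2; order=[0,1,2]; indeg=(0,0,0,0,0,1)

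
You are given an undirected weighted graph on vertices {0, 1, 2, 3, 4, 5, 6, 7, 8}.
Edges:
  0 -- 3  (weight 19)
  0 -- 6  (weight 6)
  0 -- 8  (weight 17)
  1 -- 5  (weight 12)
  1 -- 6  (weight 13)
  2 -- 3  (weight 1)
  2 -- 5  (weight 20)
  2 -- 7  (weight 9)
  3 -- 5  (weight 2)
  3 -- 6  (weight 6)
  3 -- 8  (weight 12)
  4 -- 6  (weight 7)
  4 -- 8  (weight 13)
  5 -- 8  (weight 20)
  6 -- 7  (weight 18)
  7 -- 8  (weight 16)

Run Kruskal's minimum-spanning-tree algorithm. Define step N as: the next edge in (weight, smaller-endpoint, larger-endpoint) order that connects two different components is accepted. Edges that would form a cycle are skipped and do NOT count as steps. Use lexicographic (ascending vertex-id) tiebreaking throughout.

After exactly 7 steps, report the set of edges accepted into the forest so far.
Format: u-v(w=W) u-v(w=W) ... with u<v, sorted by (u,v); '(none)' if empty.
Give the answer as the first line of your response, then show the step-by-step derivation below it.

0-6(w=6) 1-5(w=12) 2-3(w=1) 2-7(w=9) 3-5(w=2) 3-6(w=6) 4-6(w=7)

step 1: add edge 2-3 (w=1); MST = {2-3(w=1)}
step 2: add edge 3-5 (w=2); MST = {2-3(w=1) 3-5(w=2)}
step 3: add edge 0-6 (w=6); MST = {0-6(w=6) 2-3(w=1) 3-5(w=2)}
step 4: add edge 3-6 (w=6); MST = {0-6(w=6) 2-3(w=1) 3-5(w=2) 3-6(w=6)}
step 5: add edge 4-6 (w=7); MST = {0-6(w=6) 2-3(w=1) 3-5(w=2) 3-6(w=6) 4-6(w=7)}
step 6: add edge 2-7 (w=9); MST = {0-6(w=6) 2-3(w=1) 2-7(w=9) 3-5(w=2) 3-6(w=6) 4-6(w=7)}
step 7: add edge 1-5 (w=12); MST = {0-6(w=6) 1-5(w=12) 2-3(w=1) 2-7(w=9) 3-5(w=2) 3-6(w=6) 4-6(w=7)}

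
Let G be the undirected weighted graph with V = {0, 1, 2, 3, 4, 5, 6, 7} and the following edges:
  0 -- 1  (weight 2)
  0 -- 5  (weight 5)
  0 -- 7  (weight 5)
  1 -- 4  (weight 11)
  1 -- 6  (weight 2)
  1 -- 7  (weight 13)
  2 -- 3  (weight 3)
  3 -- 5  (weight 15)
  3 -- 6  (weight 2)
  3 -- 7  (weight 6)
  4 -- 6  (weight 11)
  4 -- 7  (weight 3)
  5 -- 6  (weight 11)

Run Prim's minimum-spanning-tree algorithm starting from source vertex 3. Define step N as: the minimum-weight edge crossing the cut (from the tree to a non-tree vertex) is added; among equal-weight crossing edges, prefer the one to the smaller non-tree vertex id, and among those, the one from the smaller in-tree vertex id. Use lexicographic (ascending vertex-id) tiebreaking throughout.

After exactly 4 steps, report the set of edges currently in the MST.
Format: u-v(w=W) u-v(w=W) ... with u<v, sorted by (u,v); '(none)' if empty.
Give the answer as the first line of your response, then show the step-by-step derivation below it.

0-1(w=2) 1-6(w=2) 2-3(w=3) 3-6(w=2)

step 1: add edge 3-6 (w=2); MST = {3-6(w=2)}
step 2: add edge 1-6 (w=2); MST = {1-6(w=2) 3-6(w=2)}
step 3: add edge 0-1 (w=2); MST = {0-1(w=2) 1-6(w=2) 3-6(w=2)}
step 4: add edge 2-3 (w=3); MST = {0-1(w=2) 1-6(w=2) 2-3(w=3) 3-6(w=2)}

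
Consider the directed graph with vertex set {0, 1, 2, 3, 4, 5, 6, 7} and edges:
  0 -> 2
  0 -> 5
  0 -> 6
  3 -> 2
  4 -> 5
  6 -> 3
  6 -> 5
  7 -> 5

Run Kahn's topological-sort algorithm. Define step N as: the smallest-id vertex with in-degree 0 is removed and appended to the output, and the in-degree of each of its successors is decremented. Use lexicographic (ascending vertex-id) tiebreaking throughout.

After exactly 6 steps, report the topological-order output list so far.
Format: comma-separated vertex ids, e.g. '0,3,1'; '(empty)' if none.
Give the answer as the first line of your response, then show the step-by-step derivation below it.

0,1,4,6,3,2

step 1: output 0; order=[0]; indeg=(0,0,1,1,0,3,0,0)
step 2: output 1; order=[0,1]; indeg=(0,0,1,1,0,3,0,0)
step 3: output 4; order=[0,1,4]; indeg=(0,0,1,1,0,2,0,0)
step 4: output 6; order=[0,1,4,6]; indeg=(0,0,1,0,0,1,0,0)
step 5: output 3; order=[0,1,4,6,3]; indeg=(0,0,0,0,0,1,0,0)
step 6: output 2; order=[0,1,4,6,3,2]; indeg=(0,0,0,0,0,1,0,0)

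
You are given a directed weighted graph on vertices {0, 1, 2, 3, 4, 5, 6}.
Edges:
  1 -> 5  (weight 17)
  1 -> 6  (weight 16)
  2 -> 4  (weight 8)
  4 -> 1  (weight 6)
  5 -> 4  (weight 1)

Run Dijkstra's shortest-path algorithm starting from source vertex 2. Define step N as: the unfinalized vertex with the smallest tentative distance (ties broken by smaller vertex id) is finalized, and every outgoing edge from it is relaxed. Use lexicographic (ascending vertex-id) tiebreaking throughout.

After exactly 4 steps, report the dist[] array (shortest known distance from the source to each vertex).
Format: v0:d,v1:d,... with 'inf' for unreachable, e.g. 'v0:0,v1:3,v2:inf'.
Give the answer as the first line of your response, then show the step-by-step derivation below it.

v0:inf,v1:14,v2:0,v3:inf,v4:8,v5:31,v6:30

step 1: dist = v0:inf,v1:inf,v2:0,v3:inf,v4:8,v5:inf,v6:inf
step 2: dist = v0:inf,v1:14,v2:0,v3:inf,v4:8,v5:inf,v6:inf
step 3: dist = v0:inf,v1:14,v2:0,v3:inf,v4:8,v5:31,v6:30
step 4: dist = v0:inf,v1:14,v2:0,v3:inf,v4:8,v5:31,v6:30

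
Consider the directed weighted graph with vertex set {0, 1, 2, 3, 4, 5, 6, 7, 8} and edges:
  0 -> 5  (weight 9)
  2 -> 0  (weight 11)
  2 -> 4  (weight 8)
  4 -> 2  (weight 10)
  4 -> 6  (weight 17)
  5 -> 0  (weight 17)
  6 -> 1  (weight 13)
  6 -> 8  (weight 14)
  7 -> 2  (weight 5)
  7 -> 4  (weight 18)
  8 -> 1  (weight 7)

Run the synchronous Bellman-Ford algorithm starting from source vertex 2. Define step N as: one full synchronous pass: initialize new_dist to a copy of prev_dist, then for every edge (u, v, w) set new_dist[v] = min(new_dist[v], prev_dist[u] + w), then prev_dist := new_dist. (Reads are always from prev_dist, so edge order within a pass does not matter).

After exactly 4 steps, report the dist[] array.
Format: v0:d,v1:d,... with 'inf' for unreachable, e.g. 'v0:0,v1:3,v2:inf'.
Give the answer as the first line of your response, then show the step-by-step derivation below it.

v0:11,v1:38,v2:0,v3:inf,v4:8,v5:20,v6:25,v7:inf,v8:39

step 1: dist = v0:11,v1:inf,v2:0,v3:inf,v4:8,v5:inf,v6:inf,v7:inf,v8:inf
step 2: dist = v0:11,v1:inf,v2:0,v3:inf,v4:8,v5:20,v6:25,v7:inf,v8:inf
step 3: dist = v0:11,v1:38,v2:0,v3:inf,v4:8,v5:20,v6:25,v7:inf,v8:39
step 4: dist = v0:11,v1:38,v2:0,v3:inf,v4:8,v5:20,v6:25,v7:inf,v8:39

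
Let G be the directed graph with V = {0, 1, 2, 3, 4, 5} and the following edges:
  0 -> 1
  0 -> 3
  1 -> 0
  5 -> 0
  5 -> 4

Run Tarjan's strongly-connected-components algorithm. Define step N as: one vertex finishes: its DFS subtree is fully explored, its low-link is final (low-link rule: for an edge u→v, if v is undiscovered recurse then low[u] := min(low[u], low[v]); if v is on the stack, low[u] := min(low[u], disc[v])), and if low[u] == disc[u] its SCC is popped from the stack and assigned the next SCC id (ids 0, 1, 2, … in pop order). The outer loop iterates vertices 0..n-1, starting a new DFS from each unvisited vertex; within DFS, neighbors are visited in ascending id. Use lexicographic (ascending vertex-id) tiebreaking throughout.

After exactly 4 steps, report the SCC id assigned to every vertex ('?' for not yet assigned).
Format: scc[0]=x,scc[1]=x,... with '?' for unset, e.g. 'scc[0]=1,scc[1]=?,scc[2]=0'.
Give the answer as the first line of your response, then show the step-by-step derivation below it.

scc[0]=1,scc[1]=1,scc[2]=2,scc[3]=0,scc[4]=?,scc[5]=?

step 1: low=(low[0]=0,low[1]=0,low[2]=?,low[3]=?,low[4]=?,low[5]=?); scc=(scc[0]=?,scc[1]=?,scc[2]=?,scc[3]=?,scc[4]=?,scc[5]=?)
step 2: low=(low[0]=0,low[1]=0,low[2]=?,low[3]=2,low[4]=?,low[5]=?); scc=(scc[0]=?,scc[1]=?,scc[2]=?,scc[3]=0,scc[4]=?,scc[5]=?)
step 3: low=(low[0]=0,low[1]=0,low[2]=?,low[3]=2,low[4]=?,low[5]=?); scc=(scc[0]=1,scc[1]=1,scc[2]=?,scc[3]=0,scc[4]=?,scc[5]=?)
step 4: low=(low[0]=0,low[1]=0,low[2]=3,low[3]=2,low[4]=?,low[5]=?); scc=(scc[0]=1,scc[1]=1,scc[2]=2,scc[3]=0,scc[4]=?,scc[5]=?)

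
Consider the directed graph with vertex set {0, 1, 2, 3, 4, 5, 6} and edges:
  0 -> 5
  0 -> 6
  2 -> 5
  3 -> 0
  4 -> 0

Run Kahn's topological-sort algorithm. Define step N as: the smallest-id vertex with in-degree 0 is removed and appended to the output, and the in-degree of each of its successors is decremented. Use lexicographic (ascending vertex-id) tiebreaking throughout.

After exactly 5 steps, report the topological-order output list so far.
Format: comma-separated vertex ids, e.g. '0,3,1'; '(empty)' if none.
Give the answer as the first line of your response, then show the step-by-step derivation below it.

1,2,3,4,0

step 1: output 1; order=[1]; indeg=(2,0,0,0,0,2,1)
step 2: output 2; order=[1,2]; indeg=(2,0,0,0,0,1,1)
step 3: output 3; order=[1,2,3]; indeg=(1,0,0,0,0,1,1)
step 4: output 4; order=[1,2,3,4]; indeg=(0,0,0,0,0,1,1)
step 5: output 0; order=[1,2,3,4,0]; indeg=(0,0,0,0,0,0,0)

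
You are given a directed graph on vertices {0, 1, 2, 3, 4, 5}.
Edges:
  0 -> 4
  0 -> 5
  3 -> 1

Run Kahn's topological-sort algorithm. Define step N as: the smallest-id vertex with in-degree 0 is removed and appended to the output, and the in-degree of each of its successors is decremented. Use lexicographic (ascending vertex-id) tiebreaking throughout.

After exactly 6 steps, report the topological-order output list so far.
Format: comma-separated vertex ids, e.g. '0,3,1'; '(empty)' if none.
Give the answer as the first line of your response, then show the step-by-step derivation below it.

0,2,3,1,4,5

step 1: output 0; order=[0]; indeg=(0,1,0,0,0,0)
step 2: output 2; order=[0,2]; indeg=(0,1,0,0,0,0)
step 3: output 3; order=[0,2,3]; indeg=(0,0,0,0,0,0)
step 4: output 1; order=[0,2,3,1]; indeg=(0,0,0,0,0,0)
step 5: output 4; order=[0,2,3,1,4]; indeg=(0,0,0,0,0,0)
step 6: output 5; order=[0,2,3,1,4,5]; indeg=(0,0,0,0,0,0)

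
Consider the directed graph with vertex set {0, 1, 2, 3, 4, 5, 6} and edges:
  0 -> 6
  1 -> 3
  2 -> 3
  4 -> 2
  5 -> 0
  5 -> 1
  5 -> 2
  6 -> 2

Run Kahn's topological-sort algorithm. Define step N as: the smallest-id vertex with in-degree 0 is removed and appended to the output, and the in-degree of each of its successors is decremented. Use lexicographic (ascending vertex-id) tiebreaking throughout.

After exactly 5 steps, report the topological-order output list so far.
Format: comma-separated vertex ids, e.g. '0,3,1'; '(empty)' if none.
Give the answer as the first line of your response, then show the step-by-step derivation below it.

4,5,0,1,6

step 1: output 4; order=[4]; indeg=(1,1,2,2,0,0,1)
step 2: output 5; order=[4,5]; indeg=(0,0,1,2,0,0,1)
step 3: output 0; order=[4,5,0]; indeg=(0,0,1,2,0,0,0)
step 4: output 1; order=[4,5,0,1]; indeg=(0,0,1,1,0,0,0)
step 5: output 6; order=[4,5,0,1,6]; indeg=(0,0,0,1,0,0,0)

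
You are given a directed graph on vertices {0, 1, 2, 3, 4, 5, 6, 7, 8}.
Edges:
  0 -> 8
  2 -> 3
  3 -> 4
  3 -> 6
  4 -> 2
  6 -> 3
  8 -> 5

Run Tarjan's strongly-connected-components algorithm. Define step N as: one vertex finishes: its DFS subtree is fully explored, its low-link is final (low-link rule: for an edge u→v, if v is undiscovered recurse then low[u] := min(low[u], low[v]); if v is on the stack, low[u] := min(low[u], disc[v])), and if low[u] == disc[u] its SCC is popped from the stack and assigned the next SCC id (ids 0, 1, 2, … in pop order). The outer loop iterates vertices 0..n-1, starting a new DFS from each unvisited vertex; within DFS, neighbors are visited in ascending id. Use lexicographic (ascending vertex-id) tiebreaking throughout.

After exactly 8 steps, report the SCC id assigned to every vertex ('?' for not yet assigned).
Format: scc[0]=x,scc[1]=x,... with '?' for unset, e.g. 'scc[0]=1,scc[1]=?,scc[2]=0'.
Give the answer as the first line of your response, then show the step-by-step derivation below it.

scc[0]=2,scc[1]=3,scc[2]=4,scc[3]=4,scc[4]=4,scc[5]=0,scc[6]=4,scc[7]=?,scc[8]=1

step 1: low=(low[0]=0,low[1]=?,low[2]=?,low[3]=?,low[4]=?,low[5]=2,low[6]=?,low[7]=?,low[8]=1); scc=(scc[0]=?,scc[1]=?,scc[2]=?,scc[3]=?,scc[4]=?,scc[5]=0,scc[6]=?,scc[7]=?,scc[8]=?)
step 2: low=(low[0]=0,low[1]=?,low[2]=?,low[3]=?,low[4]=?,low[5]=2,low[6]=?,low[7]=?,low[8]=1); scc=(scc[0]=?,scc[1]=?,scc[2]=?,scc[3]=?,scc[4]=?,scc[5]=0,scc[6]=?,scc[7]=?,scc[8]=1)
step 3: low=(low[0]=0,low[1]=?,low[2]=?,low[3]=?,low[4]=?,low[5]=2,low[6]=?,low[7]=?,low[8]=1); scc=(scc[0]=2,scc[1]=?,scc[2]=?,scc[3]=?,scc[4]=?,scc[5]=0,scc[6]=?,scc[7]=?,scc[8]=1)
step 4: low=(low[0]=0,low[1]=3,low[2]=?,low[3]=?,low[4]=?,low[5]=2,low[6]=?,low[7]=?,low[8]=1); scc=(scc[0]=2,scc[1]=3,scc[2]=?,scc[3]=?,scc[4]=?,scc[5]=0,scc[6]=?,scc[7]=?,scc[8]=1)
step 5: low=(low[0]=0,low[1]=3,low[2]=4,low[3]=5,low[4]=4,low[5]=2,low[6]=?,low[7]=?,low[8]=1); scc=(scc[0]=2,scc[1]=3,scc[2]=?,scc[3]=?,scc[4]=?,scc[5]=0,scc[6]=?,scc[7]=?,scc[8]=1)
step 6: low=(low[0]=0,low[1]=3,low[2]=4,low[3]=4,low[4]=4,low[5]=2,low[6]=5,low[7]=?,low[8]=1); scc=(scc[0]=2,scc[1]=3,scc[2]=?,scc[3]=?,scc[4]=?,scc[5]=0,scc[6]=?,scc[7]=?,scc[8]=1)
step 7: low=(low[0]=0,low[1]=3,low[2]=4,low[3]=4,low[4]=4,low[5]=2,low[6]=5,low[7]=?,low[8]=1); scc=(scc[0]=2,scc[1]=3,scc[2]=?,scc[3]=?,scc[4]=?,scc[5]=0,scc[6]=?,scc[7]=?,scc[8]=1)
step 8: low=(low[0]=0,low[1]=3,low[2]=4,low[3]=4,low[4]=4,low[5]=2,low[6]=5,low[7]=?,low[8]=1); scc=(scc[0]=2,scc[1]=3,scc[2]=4,scc[3]=4,scc[4]=4,scc[5]=0,scc[6]=4,scc[7]=?,scc[8]=1)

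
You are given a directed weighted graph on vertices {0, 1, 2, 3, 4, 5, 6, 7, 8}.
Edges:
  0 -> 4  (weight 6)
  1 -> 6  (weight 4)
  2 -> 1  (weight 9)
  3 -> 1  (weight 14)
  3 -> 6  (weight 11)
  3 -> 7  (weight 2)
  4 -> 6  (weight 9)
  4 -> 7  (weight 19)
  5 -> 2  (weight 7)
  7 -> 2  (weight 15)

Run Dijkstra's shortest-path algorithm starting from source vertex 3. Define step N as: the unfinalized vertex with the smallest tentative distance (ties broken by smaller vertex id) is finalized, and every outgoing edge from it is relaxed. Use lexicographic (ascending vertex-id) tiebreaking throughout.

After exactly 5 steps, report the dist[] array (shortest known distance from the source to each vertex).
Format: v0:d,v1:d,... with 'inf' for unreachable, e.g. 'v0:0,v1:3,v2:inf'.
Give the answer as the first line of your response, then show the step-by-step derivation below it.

v0:inf,v1:14,v2:17,v3:0,v4:inf,v5:inf,v6:11,v7:2,v8:inf

step 1: dist = v0:inf,v1:14,v2:inf,v3:0,v4:inf,v5:inf,v6:11,v7:2,v8:inf
step 2: dist = v0:inf,v1:14,v2:17,v3:0,v4:inf,v5:inf,v6:11,v7:2,v8:inf
step 3: dist = v0:inf,v1:14,v2:17,v3:0,v4:inf,v5:inf,v6:11,v7:2,v8:inf
step 4: dist = v0:inf,v1:14,v2:17,v3:0,v4:inf,v5:inf,v6:11,v7:2,v8:inf
step 5: dist = v0:inf,v1:14,v2:17,v3:0,v4:inf,v5:inf,v6:11,v7:2,v8:inf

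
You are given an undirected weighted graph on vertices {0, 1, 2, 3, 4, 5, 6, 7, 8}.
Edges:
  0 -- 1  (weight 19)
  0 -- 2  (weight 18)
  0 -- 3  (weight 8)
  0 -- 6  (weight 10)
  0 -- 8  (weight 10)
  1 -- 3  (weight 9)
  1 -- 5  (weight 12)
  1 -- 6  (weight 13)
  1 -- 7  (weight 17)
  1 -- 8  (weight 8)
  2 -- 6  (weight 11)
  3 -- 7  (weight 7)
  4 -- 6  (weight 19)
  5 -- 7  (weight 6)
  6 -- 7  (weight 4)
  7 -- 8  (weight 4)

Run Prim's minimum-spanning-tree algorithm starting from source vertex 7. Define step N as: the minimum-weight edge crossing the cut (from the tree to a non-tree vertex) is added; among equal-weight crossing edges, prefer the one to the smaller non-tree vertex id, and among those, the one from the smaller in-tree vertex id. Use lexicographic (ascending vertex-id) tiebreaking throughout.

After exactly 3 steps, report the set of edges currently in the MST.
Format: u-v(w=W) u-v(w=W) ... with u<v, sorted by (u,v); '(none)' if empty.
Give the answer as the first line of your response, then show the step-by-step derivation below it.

5-7(w=6) 6-7(w=4) 7-8(w=4)

step 1: add edge 6-7 (w=4); MST = {6-7(w=4)}
step 2: add edge 7-8 (w=4); MST = {6-7(w=4) 7-8(w=4)}
step 3: add edge 5-7 (w=6); MST = {5-7(w=6) 6-7(w=4) 7-8(w=4)}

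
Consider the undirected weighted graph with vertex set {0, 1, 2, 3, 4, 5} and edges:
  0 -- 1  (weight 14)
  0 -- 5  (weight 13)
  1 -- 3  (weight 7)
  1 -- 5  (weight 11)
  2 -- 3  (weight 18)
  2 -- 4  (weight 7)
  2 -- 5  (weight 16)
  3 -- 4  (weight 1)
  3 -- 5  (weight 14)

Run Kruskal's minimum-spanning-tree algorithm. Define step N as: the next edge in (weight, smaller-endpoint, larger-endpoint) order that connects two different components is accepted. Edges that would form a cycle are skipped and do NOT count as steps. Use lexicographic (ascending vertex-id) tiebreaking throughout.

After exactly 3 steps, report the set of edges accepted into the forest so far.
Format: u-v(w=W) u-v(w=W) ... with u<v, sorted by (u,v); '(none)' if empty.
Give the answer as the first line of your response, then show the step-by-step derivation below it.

1-3(w=7) 2-4(w=7) 3-4(w=1)

step 1: add edge 3-4 (w=1); MST = {3-4(w=1)}
step 2: add edge 1-3 (w=7); MST = {1-3(w=7) 3-4(w=1)}
step 3: add edge 2-4 (w=7); MST = {1-3(w=7) 2-4(w=7) 3-4(w=1)}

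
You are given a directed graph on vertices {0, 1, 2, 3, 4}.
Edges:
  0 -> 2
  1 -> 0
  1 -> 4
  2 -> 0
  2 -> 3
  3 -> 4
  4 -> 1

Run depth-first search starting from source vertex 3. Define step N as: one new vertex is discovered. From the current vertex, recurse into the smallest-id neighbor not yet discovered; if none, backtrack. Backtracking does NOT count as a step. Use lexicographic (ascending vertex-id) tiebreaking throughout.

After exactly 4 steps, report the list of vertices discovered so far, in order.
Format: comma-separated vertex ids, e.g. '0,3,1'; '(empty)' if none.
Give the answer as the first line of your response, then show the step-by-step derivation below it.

3,4,1,0

step 1: discover 3; path=3; order=3
step 2: discover 4; path=3>4; order=3,4
step 3: discover 1; path=3>4>1; order=3,4,1
step 4: discover 0; path=3>4>1>0; order=3,4,1,0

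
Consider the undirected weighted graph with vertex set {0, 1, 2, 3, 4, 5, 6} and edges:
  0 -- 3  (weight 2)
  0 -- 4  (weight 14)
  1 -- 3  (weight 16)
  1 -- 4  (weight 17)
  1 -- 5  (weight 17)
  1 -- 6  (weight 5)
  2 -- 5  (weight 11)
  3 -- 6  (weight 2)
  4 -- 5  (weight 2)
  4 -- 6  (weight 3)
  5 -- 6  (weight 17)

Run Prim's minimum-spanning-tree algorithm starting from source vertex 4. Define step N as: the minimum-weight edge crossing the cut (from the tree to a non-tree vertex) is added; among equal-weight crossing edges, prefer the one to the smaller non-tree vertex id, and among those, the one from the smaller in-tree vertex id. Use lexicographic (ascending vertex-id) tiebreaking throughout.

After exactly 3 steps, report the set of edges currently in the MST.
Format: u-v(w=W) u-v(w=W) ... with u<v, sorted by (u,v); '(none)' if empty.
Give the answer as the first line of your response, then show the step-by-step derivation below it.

3-6(w=2) 4-5(w=2) 4-6(w=3)

step 1: add edge 4-5 (w=2); MST = {4-5(w=2)}
step 2: add edge 4-6 (w=3); MST = {4-5(w=2) 4-6(w=3)}
step 3: add edge 3-6 (w=2); MST = {3-6(w=2) 4-5(w=2) 4-6(w=3)}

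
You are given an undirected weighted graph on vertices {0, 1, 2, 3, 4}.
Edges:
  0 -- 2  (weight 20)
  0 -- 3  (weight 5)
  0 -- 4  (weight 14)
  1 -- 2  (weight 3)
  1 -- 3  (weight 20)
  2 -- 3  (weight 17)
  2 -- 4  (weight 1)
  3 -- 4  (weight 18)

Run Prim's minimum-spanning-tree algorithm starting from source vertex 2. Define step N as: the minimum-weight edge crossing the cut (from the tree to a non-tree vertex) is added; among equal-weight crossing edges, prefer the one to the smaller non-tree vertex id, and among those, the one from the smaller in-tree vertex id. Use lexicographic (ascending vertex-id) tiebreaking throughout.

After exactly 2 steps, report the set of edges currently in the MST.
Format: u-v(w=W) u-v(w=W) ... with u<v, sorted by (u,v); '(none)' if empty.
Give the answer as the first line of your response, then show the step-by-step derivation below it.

1-2(w=3) 2-4(w=1)

step 1: add edge 2-4 (w=1); MST = {2-4(w=1)}
step 2: add edge 1-2 (w=3); MST = {1-2(w=3) 2-4(w=1)}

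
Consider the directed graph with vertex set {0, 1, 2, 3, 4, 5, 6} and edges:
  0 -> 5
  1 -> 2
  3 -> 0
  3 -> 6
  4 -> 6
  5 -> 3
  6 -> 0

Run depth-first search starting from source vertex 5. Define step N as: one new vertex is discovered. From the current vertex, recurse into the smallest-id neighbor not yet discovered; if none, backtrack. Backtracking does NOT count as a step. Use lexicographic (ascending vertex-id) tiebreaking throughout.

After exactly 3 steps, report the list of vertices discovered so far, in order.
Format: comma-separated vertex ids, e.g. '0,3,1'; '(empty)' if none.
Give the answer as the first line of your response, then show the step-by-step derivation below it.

5,3,0

step 1: discover 5; path=5; order=5
step 2: discover 3; path=5>3; order=5,3
step 3: discover 0; path=5>3>0; order=5,3,0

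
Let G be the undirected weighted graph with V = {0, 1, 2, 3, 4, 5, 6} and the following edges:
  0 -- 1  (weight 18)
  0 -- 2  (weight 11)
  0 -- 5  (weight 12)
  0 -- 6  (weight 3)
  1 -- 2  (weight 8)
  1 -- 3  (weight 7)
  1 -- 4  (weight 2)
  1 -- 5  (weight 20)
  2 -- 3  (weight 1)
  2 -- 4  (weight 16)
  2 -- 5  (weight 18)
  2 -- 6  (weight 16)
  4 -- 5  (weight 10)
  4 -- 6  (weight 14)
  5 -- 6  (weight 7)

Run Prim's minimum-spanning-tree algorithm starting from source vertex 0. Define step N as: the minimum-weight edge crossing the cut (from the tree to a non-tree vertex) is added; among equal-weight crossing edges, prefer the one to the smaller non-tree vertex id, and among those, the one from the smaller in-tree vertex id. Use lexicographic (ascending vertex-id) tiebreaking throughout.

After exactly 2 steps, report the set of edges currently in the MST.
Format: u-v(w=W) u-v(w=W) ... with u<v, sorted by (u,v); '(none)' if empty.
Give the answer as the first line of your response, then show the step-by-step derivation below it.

0-6(w=3) 5-6(w=7)

step 1: add edge 0-6 (w=3); MST = {0-6(w=3)}
step 2: add edge 5-6 (w=7); MST = {0-6(w=3) 5-6(w=7)}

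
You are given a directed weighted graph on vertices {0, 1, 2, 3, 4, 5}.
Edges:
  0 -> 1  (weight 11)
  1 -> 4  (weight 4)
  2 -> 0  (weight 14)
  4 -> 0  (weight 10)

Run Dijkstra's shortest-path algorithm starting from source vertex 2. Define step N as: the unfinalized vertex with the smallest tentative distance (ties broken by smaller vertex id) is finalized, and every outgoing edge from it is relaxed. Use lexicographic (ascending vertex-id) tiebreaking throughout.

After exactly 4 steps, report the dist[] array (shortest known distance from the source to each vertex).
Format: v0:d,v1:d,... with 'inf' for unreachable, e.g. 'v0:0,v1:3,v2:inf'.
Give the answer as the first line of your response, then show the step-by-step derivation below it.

v0:14,v1:25,v2:0,v3:inf,v4:29,v5:inf

step 1: dist = v0:14,v1:inf,v2:0,v3:inf,v4:inf,v5:inf
step 2: dist = v0:14,v1:25,v2:0,v3:inf,v4:inf,v5:inf
step 3: dist = v0:14,v1:25,v2:0,v3:inf,v4:29,v5:inf
step 4: dist = v0:14,v1:25,v2:0,v3:inf,v4:29,v5:inf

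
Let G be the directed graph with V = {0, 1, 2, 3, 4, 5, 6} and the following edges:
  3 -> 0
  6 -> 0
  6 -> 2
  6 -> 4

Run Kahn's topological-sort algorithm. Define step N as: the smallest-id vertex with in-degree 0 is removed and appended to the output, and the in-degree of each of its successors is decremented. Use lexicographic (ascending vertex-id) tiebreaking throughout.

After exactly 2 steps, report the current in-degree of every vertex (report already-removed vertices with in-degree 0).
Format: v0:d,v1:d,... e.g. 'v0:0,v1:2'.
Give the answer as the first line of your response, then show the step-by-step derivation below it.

v0:1,v1:0,v2:1,v3:0,v4:1,v5:0,v6:0

step 1: output 1; order=[1]; indeg=(2,0,1,0,1,0,0)
step 2: output 3; order=[1,3]; indeg=(1,0,1,0,1,0,0)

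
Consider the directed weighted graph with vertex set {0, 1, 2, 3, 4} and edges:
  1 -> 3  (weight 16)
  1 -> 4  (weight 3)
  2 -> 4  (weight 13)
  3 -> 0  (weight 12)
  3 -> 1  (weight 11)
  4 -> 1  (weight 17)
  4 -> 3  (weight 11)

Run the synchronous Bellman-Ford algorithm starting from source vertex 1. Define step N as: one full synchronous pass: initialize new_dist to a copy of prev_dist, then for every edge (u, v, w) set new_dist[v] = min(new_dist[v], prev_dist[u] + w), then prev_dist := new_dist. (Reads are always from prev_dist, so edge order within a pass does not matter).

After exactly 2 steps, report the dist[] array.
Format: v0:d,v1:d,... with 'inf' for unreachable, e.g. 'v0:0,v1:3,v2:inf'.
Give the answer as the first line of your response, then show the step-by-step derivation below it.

v0:28,v1:0,v2:inf,v3:14,v4:3

step 1: dist = v0:inf,v1:0,v2:inf,v3:16,v4:3
step 2: dist = v0:28,v1:0,v2:inf,v3:14,v4:3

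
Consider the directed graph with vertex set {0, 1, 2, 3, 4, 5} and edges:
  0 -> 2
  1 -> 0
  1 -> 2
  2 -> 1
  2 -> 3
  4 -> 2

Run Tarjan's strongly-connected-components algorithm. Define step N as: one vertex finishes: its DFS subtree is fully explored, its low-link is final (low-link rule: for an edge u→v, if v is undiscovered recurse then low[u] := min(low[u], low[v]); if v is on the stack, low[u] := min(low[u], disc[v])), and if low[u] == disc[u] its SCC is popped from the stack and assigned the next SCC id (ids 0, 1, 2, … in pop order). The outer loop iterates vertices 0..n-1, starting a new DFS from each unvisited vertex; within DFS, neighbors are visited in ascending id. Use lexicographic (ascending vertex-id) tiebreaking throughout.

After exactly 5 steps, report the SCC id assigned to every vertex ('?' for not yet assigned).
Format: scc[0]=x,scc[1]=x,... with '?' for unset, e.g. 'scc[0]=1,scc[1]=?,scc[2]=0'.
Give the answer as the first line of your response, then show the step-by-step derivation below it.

scc[0]=1,scc[1]=1,scc[2]=1,scc[3]=0,scc[4]=2,scc[5]=?

step 1: low=(low[0]=0,low[1]=0,low[2]=1,low[3]=?,low[4]=?,low[5]=?); scc=(scc[0]=?,scc[1]=?,scc[2]=?,scc[3]=?,scc[4]=?,scc[5]=?)
step 2: low=(low[0]=0,low[1]=0,low[2]=0,low[3]=3,low[4]=?,low[5]=?); scc=(scc[0]=?,scc[1]=?,scc[2]=?,scc[3]=0,scc[4]=?,scc[5]=?)
step 3: low=(low[0]=0,low[1]=0,low[2]=0,low[3]=3,low[4]=?,low[5]=?); scc=(scc[0]=?,scc[1]=?,scc[2]=?,scc[3]=0,scc[4]=?,scc[5]=?)
step 4: low=(low[0]=0,low[1]=0,low[2]=0,low[3]=3,low[4]=?,low[5]=?); scc=(scc[0]=1,scc[1]=1,scc[2]=1,scc[3]=0,scc[4]=?,scc[5]=?)
step 5: low=(low[0]=0,low[1]=0,low[2]=0,low[3]=3,low[4]=4,low[5]=?); scc=(scc[0]=1,scc[1]=1,scc[2]=1,scc[3]=0,scc[4]=2,scc[5]=?)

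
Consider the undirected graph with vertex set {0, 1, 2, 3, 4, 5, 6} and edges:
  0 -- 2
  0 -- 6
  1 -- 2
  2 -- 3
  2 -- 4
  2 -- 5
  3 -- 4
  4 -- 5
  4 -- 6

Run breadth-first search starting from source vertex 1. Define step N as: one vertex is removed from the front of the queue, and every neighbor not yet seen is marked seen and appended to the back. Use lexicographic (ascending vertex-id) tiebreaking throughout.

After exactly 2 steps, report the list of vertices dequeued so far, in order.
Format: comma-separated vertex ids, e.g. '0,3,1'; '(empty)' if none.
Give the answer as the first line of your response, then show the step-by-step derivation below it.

1,2

step 1: dequeue 1; queue=[2]; order=1
step 2: dequeue 2; queue=[0,3,4,5]; order=1,2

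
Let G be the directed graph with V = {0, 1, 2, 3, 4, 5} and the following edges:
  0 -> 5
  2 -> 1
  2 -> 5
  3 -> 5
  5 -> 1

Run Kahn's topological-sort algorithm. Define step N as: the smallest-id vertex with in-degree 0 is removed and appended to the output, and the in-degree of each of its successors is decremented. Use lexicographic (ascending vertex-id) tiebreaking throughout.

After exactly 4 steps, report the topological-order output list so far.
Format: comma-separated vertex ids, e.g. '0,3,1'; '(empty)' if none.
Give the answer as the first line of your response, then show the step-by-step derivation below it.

0,2,3,4

step 1: output 0; order=[0]; indeg=(0,2,0,0,0,2)
step 2: output 2; order=[0,2]; indeg=(0,1,0,0,0,1)
step 3: output 3; order=[0,2,3]; indeg=(0,1,0,0,0,0)
step 4: output 4; order=[0,2,3,4]; indeg=(0,1,0,0,0,0)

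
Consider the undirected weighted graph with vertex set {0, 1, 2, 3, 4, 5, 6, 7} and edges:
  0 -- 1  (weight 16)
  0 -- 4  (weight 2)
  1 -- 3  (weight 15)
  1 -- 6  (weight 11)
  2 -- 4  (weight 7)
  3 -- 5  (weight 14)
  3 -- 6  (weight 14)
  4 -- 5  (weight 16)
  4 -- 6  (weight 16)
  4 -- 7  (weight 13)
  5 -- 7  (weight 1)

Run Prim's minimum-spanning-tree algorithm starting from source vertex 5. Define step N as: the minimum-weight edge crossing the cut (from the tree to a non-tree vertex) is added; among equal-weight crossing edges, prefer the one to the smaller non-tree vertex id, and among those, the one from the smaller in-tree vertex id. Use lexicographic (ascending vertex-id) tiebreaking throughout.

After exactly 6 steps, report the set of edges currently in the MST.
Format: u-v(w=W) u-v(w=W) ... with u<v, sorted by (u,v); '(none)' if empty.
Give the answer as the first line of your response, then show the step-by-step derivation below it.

0-4(w=2) 2-4(w=7) 3-5(w=14) 3-6(w=14) 4-7(w=13) 5-7(w=1)

step 1: add edge 5-7 (w=1); MST = {5-7(w=1)}
step 2: add edge 4-7 (w=13); MST = {4-7(w=13) 5-7(w=1)}
step 3: add edge 0-4 (w=2); MST = {0-4(w=2) 4-7(w=13) 5-7(w=1)}
step 4: add edge 2-4 (w=7); MST = {0-4(w=2) 2-4(w=7) 4-7(w=13) 5-7(w=1)}
step 5: add edge 3-5 (w=14); MST = {0-4(w=2) 2-4(w=7) 3-5(w=14) 4-7(w=13) 5-7(w=1)}
step 6: add edge 3-6 (w=14); MST = {0-4(w=2) 2-4(w=7) 3-5(w=14) 3-6(w=14) 4-7(w=13) 5-7(w=1)}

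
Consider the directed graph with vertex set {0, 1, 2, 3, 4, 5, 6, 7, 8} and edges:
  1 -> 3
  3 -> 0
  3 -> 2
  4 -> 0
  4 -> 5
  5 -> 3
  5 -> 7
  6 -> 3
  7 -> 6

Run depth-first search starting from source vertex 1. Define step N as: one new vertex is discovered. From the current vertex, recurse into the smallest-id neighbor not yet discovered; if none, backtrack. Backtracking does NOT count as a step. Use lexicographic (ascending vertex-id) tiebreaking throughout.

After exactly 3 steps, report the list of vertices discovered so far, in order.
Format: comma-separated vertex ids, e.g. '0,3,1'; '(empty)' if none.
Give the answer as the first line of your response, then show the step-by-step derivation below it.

1,3,0

step 1: discover 1; path=1; order=1
step 2: discover 3; path=1>3; order=1,3
step 3: discover 0; path=1>3>0; order=1,3,0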